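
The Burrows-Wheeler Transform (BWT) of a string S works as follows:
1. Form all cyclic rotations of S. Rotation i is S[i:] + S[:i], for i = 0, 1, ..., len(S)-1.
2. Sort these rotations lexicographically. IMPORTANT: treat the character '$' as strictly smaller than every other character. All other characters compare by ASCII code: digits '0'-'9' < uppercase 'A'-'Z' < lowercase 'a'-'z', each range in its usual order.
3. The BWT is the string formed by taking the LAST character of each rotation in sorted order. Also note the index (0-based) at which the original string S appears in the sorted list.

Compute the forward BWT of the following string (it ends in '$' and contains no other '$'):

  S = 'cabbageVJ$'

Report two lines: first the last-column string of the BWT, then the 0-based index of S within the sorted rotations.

Answer: JVecbba$ga
7

Derivation:
All 10 rotations (rotation i = S[i:]+S[:i]):
  rot[0] = cabbageVJ$
  rot[1] = abbageVJ$c
  rot[2] = bbageVJ$ca
  rot[3] = bageVJ$cab
  rot[4] = ageVJ$cabb
  rot[5] = geVJ$cabba
  rot[6] = eVJ$cabbag
  rot[7] = VJ$cabbage
  rot[8] = J$cabbageV
  rot[9] = $cabbageVJ
Sorted (with $ < everything):
  sorted[0] = $cabbageVJ  (last char: 'J')
  sorted[1] = J$cabbageV  (last char: 'V')
  sorted[2] = VJ$cabbage  (last char: 'e')
  sorted[3] = abbageVJ$c  (last char: 'c')
  sorted[4] = ageVJ$cabb  (last char: 'b')
  sorted[5] = bageVJ$cab  (last char: 'b')
  sorted[6] = bbageVJ$ca  (last char: 'a')
  sorted[7] = cabbageVJ$  (last char: '$')
  sorted[8] = eVJ$cabbag  (last char: 'g')
  sorted[9] = geVJ$cabba  (last char: 'a')
Last column: JVecbba$ga
Original string S is at sorted index 7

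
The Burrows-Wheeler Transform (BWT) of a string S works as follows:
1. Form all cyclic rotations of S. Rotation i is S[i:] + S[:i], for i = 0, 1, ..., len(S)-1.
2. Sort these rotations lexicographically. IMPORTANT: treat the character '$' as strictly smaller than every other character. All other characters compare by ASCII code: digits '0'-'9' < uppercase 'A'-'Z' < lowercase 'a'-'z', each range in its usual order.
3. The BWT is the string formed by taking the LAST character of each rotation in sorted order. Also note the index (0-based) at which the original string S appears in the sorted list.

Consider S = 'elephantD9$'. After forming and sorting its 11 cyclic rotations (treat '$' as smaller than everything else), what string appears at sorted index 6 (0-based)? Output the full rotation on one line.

Answer: hantD9$elep

Derivation:
All 11 rotations (rotation i = S[i:]+S[:i]):
  rot[0] = elephantD9$
  rot[1] = lephantD9$e
  rot[2] = ephantD9$el
  rot[3] = phantD9$ele
  rot[4] = hantD9$elep
  rot[5] = antD9$eleph
  rot[6] = ntD9$elepha
  rot[7] = tD9$elephan
  rot[8] = D9$elephant
  rot[9] = 9$elephantD
  rot[10] = $elephantD9
Sorted (with $ < everything):
  sorted[0] = $elephantD9
  sorted[1] = 9$elephantD
  sorted[2] = D9$elephant
  sorted[3] = antD9$eleph
  sorted[4] = elephantD9$
  sorted[5] = ephantD9$el
  sorted[6] = hantD9$elep
  sorted[7] = lephantD9$e
  sorted[8] = ntD9$elepha
  sorted[9] = phantD9$ele
  sorted[10] = tD9$elephan
sorted[6] = hantD9$elep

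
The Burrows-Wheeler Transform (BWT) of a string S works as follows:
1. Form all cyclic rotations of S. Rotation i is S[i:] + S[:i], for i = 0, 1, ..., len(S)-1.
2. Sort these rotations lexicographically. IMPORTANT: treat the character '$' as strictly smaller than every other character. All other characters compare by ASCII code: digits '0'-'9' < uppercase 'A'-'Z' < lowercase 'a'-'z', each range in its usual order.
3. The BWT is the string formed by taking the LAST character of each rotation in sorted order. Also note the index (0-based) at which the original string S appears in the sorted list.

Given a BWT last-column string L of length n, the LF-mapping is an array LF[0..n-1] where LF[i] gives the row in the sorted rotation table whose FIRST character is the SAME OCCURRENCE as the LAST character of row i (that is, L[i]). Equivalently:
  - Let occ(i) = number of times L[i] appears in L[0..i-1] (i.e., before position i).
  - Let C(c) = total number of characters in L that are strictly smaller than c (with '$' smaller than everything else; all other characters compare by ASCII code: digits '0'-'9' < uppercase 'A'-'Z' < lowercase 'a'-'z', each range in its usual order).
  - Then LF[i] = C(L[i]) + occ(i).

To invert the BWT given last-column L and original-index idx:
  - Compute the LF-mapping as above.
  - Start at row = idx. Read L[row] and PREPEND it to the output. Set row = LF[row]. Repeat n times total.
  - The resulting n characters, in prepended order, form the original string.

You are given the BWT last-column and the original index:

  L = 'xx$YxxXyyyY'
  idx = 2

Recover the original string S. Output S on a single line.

LF mapping: 4 5 0 2 6 7 1 8 9 10 3
Walk LF starting at row 2, prepending L[row]:
  step 1: row=2, L[2]='$', prepend. Next row=LF[2]=0
  step 2: row=0, L[0]='x', prepend. Next row=LF[0]=4
  step 3: row=4, L[4]='x', prepend. Next row=LF[4]=6
  step 4: row=6, L[6]='X', prepend. Next row=LF[6]=1
  step 5: row=1, L[1]='x', prepend. Next row=LF[1]=5
  step 6: row=5, L[5]='x', prepend. Next row=LF[5]=7
  step 7: row=7, L[7]='y', prepend. Next row=LF[7]=8
  step 8: row=8, L[8]='y', prepend. Next row=LF[8]=9
  step 9: row=9, L[9]='y', prepend. Next row=LF[9]=10
  step 10: row=10, L[10]='Y', prepend. Next row=LF[10]=3
  step 11: row=3, L[3]='Y', prepend. Next row=LF[3]=2
Reversed output: YYyyyxxXxx$

Answer: YYyyyxxXxx$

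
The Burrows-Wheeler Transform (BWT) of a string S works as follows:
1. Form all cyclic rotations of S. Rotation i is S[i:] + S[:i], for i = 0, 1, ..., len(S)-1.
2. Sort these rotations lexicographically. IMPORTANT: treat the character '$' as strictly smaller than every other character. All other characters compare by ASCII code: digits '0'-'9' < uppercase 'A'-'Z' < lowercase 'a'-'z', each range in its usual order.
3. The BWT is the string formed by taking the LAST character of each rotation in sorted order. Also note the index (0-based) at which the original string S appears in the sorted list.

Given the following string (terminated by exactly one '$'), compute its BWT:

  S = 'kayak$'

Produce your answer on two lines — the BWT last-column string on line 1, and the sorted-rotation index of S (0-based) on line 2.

Answer: kyka$a
4

Derivation:
All 6 rotations (rotation i = S[i:]+S[:i]):
  rot[0] = kayak$
  rot[1] = ayak$k
  rot[2] = yak$ka
  rot[3] = ak$kay
  rot[4] = k$kaya
  rot[5] = $kayak
Sorted (with $ < everything):
  sorted[0] = $kayak  (last char: 'k')
  sorted[1] = ak$kay  (last char: 'y')
  sorted[2] = ayak$k  (last char: 'k')
  sorted[3] = k$kaya  (last char: 'a')
  sorted[4] = kayak$  (last char: '$')
  sorted[5] = yak$ka  (last char: 'a')
Last column: kyka$a
Original string S is at sorted index 4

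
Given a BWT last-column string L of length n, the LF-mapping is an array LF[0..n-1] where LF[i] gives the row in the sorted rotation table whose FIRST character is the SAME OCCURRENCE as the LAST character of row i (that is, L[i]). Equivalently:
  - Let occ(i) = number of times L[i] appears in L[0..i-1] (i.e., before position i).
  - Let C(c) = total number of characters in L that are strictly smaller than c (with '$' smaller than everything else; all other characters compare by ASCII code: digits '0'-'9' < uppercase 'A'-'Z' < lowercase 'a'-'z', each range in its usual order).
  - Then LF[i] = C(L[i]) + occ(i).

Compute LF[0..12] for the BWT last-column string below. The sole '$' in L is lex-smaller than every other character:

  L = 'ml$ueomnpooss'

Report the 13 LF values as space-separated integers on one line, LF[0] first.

Answer: 3 2 0 12 1 6 4 5 9 7 8 10 11

Derivation:
Char counts: '$':1, 'e':1, 'l':1, 'm':2, 'n':1, 'o':3, 'p':1, 's':2, 'u':1
C (first-col start): C('$')=0, C('e')=1, C('l')=2, C('m')=3, C('n')=5, C('o')=6, C('p')=9, C('s')=10, C('u')=12
L[0]='m': occ=0, LF[0]=C('m')+0=3+0=3
L[1]='l': occ=0, LF[1]=C('l')+0=2+0=2
L[2]='$': occ=0, LF[2]=C('$')+0=0+0=0
L[3]='u': occ=0, LF[3]=C('u')+0=12+0=12
L[4]='e': occ=0, LF[4]=C('e')+0=1+0=1
L[5]='o': occ=0, LF[5]=C('o')+0=6+0=6
L[6]='m': occ=1, LF[6]=C('m')+1=3+1=4
L[7]='n': occ=0, LF[7]=C('n')+0=5+0=5
L[8]='p': occ=0, LF[8]=C('p')+0=9+0=9
L[9]='o': occ=1, LF[9]=C('o')+1=6+1=7
L[10]='o': occ=2, LF[10]=C('o')+2=6+2=8
L[11]='s': occ=0, LF[11]=C('s')+0=10+0=10
L[12]='s': occ=1, LF[12]=C('s')+1=10+1=11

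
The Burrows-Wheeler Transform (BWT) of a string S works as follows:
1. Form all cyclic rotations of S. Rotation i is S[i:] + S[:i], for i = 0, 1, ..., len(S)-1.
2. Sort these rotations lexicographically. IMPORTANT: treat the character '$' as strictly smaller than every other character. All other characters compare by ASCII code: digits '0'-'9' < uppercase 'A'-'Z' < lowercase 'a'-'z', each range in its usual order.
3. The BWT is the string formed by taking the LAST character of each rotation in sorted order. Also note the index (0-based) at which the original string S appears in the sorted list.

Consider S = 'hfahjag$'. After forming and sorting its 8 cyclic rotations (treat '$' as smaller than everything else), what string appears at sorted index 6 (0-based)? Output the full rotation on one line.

Answer: hjag$hfa

Derivation:
All 8 rotations (rotation i = S[i:]+S[:i]):
  rot[0] = hfahjag$
  rot[1] = fahjag$h
  rot[2] = ahjag$hf
  rot[3] = hjag$hfa
  rot[4] = jag$hfah
  rot[5] = ag$hfahj
  rot[6] = g$hfahja
  rot[7] = $hfahjag
Sorted (with $ < everything):
  sorted[0] = $hfahjag
  sorted[1] = ag$hfahj
  sorted[2] = ahjag$hf
  sorted[3] = fahjag$h
  sorted[4] = g$hfahja
  sorted[5] = hfahjag$
  sorted[6] = hjag$hfa
  sorted[7] = jag$hfah
sorted[6] = hjag$hfa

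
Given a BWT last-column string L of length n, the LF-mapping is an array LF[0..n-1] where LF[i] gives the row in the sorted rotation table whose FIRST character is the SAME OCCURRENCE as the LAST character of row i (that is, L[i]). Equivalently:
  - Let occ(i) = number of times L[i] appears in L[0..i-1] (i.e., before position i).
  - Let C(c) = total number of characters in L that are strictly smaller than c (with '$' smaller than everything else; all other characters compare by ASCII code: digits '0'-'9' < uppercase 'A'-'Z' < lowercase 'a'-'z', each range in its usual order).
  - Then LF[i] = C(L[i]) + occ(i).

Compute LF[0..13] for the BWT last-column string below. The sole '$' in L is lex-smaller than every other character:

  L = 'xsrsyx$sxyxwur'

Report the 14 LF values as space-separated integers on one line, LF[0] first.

Char counts: '$':1, 'r':2, 's':3, 'u':1, 'w':1, 'x':4, 'y':2
C (first-col start): C('$')=0, C('r')=1, C('s')=3, C('u')=6, C('w')=7, C('x')=8, C('y')=12
L[0]='x': occ=0, LF[0]=C('x')+0=8+0=8
L[1]='s': occ=0, LF[1]=C('s')+0=3+0=3
L[2]='r': occ=0, LF[2]=C('r')+0=1+0=1
L[3]='s': occ=1, LF[3]=C('s')+1=3+1=4
L[4]='y': occ=0, LF[4]=C('y')+0=12+0=12
L[5]='x': occ=1, LF[5]=C('x')+1=8+1=9
L[6]='$': occ=0, LF[6]=C('$')+0=0+0=0
L[7]='s': occ=2, LF[7]=C('s')+2=3+2=5
L[8]='x': occ=2, LF[8]=C('x')+2=8+2=10
L[9]='y': occ=1, LF[9]=C('y')+1=12+1=13
L[10]='x': occ=3, LF[10]=C('x')+3=8+3=11
L[11]='w': occ=0, LF[11]=C('w')+0=7+0=7
L[12]='u': occ=0, LF[12]=C('u')+0=6+0=6
L[13]='r': occ=1, LF[13]=C('r')+1=1+1=2

Answer: 8 3 1 4 12 9 0 5 10 13 11 7 6 2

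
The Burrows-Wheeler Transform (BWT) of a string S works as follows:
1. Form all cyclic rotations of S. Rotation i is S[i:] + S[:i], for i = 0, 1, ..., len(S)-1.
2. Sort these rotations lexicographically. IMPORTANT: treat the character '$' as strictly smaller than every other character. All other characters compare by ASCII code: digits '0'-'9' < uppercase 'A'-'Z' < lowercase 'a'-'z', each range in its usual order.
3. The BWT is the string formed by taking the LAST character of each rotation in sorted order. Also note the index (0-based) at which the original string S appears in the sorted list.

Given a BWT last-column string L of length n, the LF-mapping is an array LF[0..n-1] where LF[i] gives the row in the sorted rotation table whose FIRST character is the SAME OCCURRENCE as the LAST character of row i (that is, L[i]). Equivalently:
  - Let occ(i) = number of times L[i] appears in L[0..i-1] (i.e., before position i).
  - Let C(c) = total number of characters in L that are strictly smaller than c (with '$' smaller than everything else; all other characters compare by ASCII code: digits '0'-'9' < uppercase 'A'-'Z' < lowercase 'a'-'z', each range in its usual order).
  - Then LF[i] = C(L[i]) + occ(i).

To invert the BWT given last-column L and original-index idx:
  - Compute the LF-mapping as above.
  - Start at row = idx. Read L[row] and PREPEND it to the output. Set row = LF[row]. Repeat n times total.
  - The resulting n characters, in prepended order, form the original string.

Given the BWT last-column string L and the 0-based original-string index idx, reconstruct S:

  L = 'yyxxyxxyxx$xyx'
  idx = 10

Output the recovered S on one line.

LF mapping: 9 10 1 2 11 3 4 12 5 6 0 7 13 8
Walk LF starting at row 10, prepending L[row]:
  step 1: row=10, L[10]='$', prepend. Next row=LF[10]=0
  step 2: row=0, L[0]='y', prepend. Next row=LF[0]=9
  step 3: row=9, L[9]='x', prepend. Next row=LF[9]=6
  step 4: row=6, L[6]='x', prepend. Next row=LF[6]=4
  step 5: row=4, L[4]='y', prepend. Next row=LF[4]=11
  step 6: row=11, L[11]='x', prepend. Next row=LF[11]=7
  step 7: row=7, L[7]='y', prepend. Next row=LF[7]=12
  step 8: row=12, L[12]='y', prepend. Next row=LF[12]=13
  step 9: row=13, L[13]='x', prepend. Next row=LF[13]=8
  step 10: row=8, L[8]='x', prepend. Next row=LF[8]=5
  step 11: row=5, L[5]='x', prepend. Next row=LF[5]=3
  step 12: row=3, L[3]='x', prepend. Next row=LF[3]=2
  step 13: row=2, L[2]='x', prepend. Next row=LF[2]=1
  step 14: row=1, L[1]='y', prepend. Next row=LF[1]=10
Reversed output: yxxxxxyyxyxxy$

Answer: yxxxxxyyxyxxy$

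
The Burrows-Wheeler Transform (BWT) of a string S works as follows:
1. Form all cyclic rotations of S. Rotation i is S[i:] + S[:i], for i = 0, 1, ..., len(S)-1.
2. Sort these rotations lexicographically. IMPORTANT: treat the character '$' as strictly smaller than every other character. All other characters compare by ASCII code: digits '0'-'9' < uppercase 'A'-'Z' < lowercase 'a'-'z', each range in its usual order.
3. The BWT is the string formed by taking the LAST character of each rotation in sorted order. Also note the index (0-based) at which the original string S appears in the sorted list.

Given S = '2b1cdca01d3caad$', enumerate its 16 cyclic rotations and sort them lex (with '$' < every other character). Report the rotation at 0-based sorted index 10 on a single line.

Answer: ca01d3caad$2b1cd

Derivation:
All 16 rotations (rotation i = S[i:]+S[:i]):
  rot[0] = 2b1cdca01d3caad$
  rot[1] = b1cdca01d3caad$2
  rot[2] = 1cdca01d3caad$2b
  rot[3] = cdca01d3caad$2b1
  rot[4] = dca01d3caad$2b1c
  rot[5] = ca01d3caad$2b1cd
  rot[6] = a01d3caad$2b1cdc
  rot[7] = 01d3caad$2b1cdca
  rot[8] = 1d3caad$2b1cdca0
  rot[9] = d3caad$2b1cdca01
  rot[10] = 3caad$2b1cdca01d
  rot[11] = caad$2b1cdca01d3
  rot[12] = aad$2b1cdca01d3c
  rot[13] = ad$2b1cdca01d3ca
  rot[14] = d$2b1cdca01d3caa
  rot[15] = $2b1cdca01d3caad
Sorted (with $ < everything):
  sorted[0] = $2b1cdca01d3caad
  sorted[1] = 01d3caad$2b1cdca
  sorted[2] = 1cdca01d3caad$2b
  sorted[3] = 1d3caad$2b1cdca0
  sorted[4] = 2b1cdca01d3caad$
  sorted[5] = 3caad$2b1cdca01d
  sorted[6] = a01d3caad$2b1cdc
  sorted[7] = aad$2b1cdca01d3c
  sorted[8] = ad$2b1cdca01d3ca
  sorted[9] = b1cdca01d3caad$2
  sorted[10] = ca01d3caad$2b1cd
  sorted[11] = caad$2b1cdca01d3
  sorted[12] = cdca01d3caad$2b1
  sorted[13] = d$2b1cdca01d3caa
  sorted[14] = d3caad$2b1cdca01
  sorted[15] = dca01d3caad$2b1c
sorted[10] = ca01d3caad$2b1cd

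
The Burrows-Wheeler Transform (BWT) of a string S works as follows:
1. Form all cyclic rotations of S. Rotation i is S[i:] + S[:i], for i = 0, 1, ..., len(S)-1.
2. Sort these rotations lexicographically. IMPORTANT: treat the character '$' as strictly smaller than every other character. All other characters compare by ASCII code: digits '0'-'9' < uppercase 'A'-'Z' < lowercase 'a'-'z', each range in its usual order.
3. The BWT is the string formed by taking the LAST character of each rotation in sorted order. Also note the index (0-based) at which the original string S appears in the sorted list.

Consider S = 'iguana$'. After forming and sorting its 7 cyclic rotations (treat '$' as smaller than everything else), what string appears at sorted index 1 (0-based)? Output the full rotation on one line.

Answer: a$iguan

Derivation:
All 7 rotations (rotation i = S[i:]+S[:i]):
  rot[0] = iguana$
  rot[1] = guana$i
  rot[2] = uana$ig
  rot[3] = ana$igu
  rot[4] = na$igua
  rot[5] = a$iguan
  rot[6] = $iguana
Sorted (with $ < everything):
  sorted[0] = $iguana
  sorted[1] = a$iguan
  sorted[2] = ana$igu
  sorted[3] = guana$i
  sorted[4] = iguana$
  sorted[5] = na$igua
  sorted[6] = uana$ig
sorted[1] = a$iguan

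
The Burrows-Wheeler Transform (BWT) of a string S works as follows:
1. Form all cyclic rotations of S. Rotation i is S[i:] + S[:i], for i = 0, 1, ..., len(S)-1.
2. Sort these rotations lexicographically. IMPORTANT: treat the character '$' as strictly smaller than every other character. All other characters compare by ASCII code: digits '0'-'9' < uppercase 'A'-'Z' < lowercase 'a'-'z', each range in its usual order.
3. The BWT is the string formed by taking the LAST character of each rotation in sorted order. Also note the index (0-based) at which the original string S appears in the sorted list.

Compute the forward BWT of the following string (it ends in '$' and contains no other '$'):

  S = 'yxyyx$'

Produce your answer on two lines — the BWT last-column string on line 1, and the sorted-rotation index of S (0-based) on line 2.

All 6 rotations (rotation i = S[i:]+S[:i]):
  rot[0] = yxyyx$
  rot[1] = xyyx$y
  rot[2] = yyx$yx
  rot[3] = yx$yxy
  rot[4] = x$yxyy
  rot[5] = $yxyyx
Sorted (with $ < everything):
  sorted[0] = $yxyyx  (last char: 'x')
  sorted[1] = x$yxyy  (last char: 'y')
  sorted[2] = xyyx$y  (last char: 'y')
  sorted[3] = yx$yxy  (last char: 'y')
  sorted[4] = yxyyx$  (last char: '$')
  sorted[5] = yyx$yx  (last char: 'x')
Last column: xyyy$x
Original string S is at sorted index 4

Answer: xyyy$x
4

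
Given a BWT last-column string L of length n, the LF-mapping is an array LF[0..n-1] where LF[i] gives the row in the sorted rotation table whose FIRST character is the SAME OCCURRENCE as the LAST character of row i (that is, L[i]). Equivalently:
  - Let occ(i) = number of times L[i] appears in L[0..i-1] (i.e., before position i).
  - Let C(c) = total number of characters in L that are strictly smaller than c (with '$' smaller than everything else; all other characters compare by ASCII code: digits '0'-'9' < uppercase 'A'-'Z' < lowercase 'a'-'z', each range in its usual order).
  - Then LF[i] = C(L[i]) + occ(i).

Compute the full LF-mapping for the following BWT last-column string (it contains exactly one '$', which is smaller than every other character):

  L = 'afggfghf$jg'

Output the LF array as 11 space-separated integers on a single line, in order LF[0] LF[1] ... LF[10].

Answer: 1 2 5 6 3 7 9 4 0 10 8

Derivation:
Char counts: '$':1, 'a':1, 'f':3, 'g':4, 'h':1, 'j':1
C (first-col start): C('$')=0, C('a')=1, C('f')=2, C('g')=5, C('h')=9, C('j')=10
L[0]='a': occ=0, LF[0]=C('a')+0=1+0=1
L[1]='f': occ=0, LF[1]=C('f')+0=2+0=2
L[2]='g': occ=0, LF[2]=C('g')+0=5+0=5
L[3]='g': occ=1, LF[3]=C('g')+1=5+1=6
L[4]='f': occ=1, LF[4]=C('f')+1=2+1=3
L[5]='g': occ=2, LF[5]=C('g')+2=5+2=7
L[6]='h': occ=0, LF[6]=C('h')+0=9+0=9
L[7]='f': occ=2, LF[7]=C('f')+2=2+2=4
L[8]='$': occ=0, LF[8]=C('$')+0=0+0=0
L[9]='j': occ=0, LF[9]=C('j')+0=10+0=10
L[10]='g': occ=3, LF[10]=C('g')+3=5+3=8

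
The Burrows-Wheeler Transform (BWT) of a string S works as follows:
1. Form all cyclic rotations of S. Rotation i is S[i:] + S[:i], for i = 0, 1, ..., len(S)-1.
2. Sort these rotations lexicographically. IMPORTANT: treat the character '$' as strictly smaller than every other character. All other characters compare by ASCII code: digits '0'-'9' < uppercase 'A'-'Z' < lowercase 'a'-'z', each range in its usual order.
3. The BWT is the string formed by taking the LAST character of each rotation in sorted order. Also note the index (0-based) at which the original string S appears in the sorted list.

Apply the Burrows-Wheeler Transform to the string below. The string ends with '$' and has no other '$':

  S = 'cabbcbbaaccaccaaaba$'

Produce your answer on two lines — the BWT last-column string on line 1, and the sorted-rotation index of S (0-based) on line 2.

Answer: abcabaccaabcabc$cbaa
15

Derivation:
All 20 rotations (rotation i = S[i:]+S[:i]):
  rot[0] = cabbcbbaaccaccaaaba$
  rot[1] = abbcbbaaccaccaaaba$c
  rot[2] = bbcbbaaccaccaaaba$ca
  rot[3] = bcbbaaccaccaaaba$cab
  rot[4] = cbbaaccaccaaaba$cabb
  rot[5] = bbaaccaccaaaba$cabbc
  rot[6] = baaccaccaaaba$cabbcb
  rot[7] = aaccaccaaaba$cabbcbb
  rot[8] = accaccaaaba$cabbcbba
  rot[9] = ccaccaaaba$cabbcbbaa
  rot[10] = caccaaaba$cabbcbbaac
  rot[11] = accaaaba$cabbcbbaacc
  rot[12] = ccaaaba$cabbcbbaacca
  rot[13] = caaaba$cabbcbbaaccac
  rot[14] = aaaba$cabbcbbaaccacc
  rot[15] = aaba$cabbcbbaaccacca
  rot[16] = aba$cabbcbbaaccaccaa
  rot[17] = ba$cabbcbbaaccaccaaa
  rot[18] = a$cabbcbbaaccaccaaab
  rot[19] = $cabbcbbaaccaccaaaba
Sorted (with $ < everything):
  sorted[0] = $cabbcbbaaccaccaaaba  (last char: 'a')
  sorted[1] = a$cabbcbbaaccaccaaab  (last char: 'b')
  sorted[2] = aaaba$cabbcbbaaccacc  (last char: 'c')
  sorted[3] = aaba$cabbcbbaaccacca  (last char: 'a')
  sorted[4] = aaccaccaaaba$cabbcbb  (last char: 'b')
  sorted[5] = aba$cabbcbbaaccaccaa  (last char: 'a')
  sorted[6] = abbcbbaaccaccaaaba$c  (last char: 'c')
  sorted[7] = accaaaba$cabbcbbaacc  (last char: 'c')
  sorted[8] = accaccaaaba$cabbcbba  (last char: 'a')
  sorted[9] = ba$cabbcbbaaccaccaaa  (last char: 'a')
  sorted[10] = baaccaccaaaba$cabbcb  (last char: 'b')
  sorted[11] = bbaaccaccaaaba$cabbc  (last char: 'c')
  sorted[12] = bbcbbaaccaccaaaba$ca  (last char: 'a')
  sorted[13] = bcbbaaccaccaaaba$cab  (last char: 'b')
  sorted[14] = caaaba$cabbcbbaaccac  (last char: 'c')
  sorted[15] = cabbcbbaaccaccaaaba$  (last char: '$')
  sorted[16] = caccaaaba$cabbcbbaac  (last char: 'c')
  sorted[17] = cbbaaccaccaaaba$cabb  (last char: 'b')
  sorted[18] = ccaaaba$cabbcbbaacca  (last char: 'a')
  sorted[19] = ccaccaaaba$cabbcbbaa  (last char: 'a')
Last column: abcabaccaabcabc$cbaa
Original string S is at sorted index 15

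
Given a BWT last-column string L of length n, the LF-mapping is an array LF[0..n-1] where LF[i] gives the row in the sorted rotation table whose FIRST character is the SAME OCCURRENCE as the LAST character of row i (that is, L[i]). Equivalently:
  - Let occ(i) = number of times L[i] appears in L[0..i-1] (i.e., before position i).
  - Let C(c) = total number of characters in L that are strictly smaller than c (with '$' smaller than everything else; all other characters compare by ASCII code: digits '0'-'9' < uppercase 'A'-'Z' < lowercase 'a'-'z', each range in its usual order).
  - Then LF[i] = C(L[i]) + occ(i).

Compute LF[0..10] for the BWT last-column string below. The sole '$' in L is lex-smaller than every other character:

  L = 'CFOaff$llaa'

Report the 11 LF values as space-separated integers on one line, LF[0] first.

Char counts: '$':1, 'C':1, 'F':1, 'O':1, 'a':3, 'f':2, 'l':2
C (first-col start): C('$')=0, C('C')=1, C('F')=2, C('O')=3, C('a')=4, C('f')=7, C('l')=9
L[0]='C': occ=0, LF[0]=C('C')+0=1+0=1
L[1]='F': occ=0, LF[1]=C('F')+0=2+0=2
L[2]='O': occ=0, LF[2]=C('O')+0=3+0=3
L[3]='a': occ=0, LF[3]=C('a')+0=4+0=4
L[4]='f': occ=0, LF[4]=C('f')+0=7+0=7
L[5]='f': occ=1, LF[5]=C('f')+1=7+1=8
L[6]='$': occ=0, LF[6]=C('$')+0=0+0=0
L[7]='l': occ=0, LF[7]=C('l')+0=9+0=9
L[8]='l': occ=1, LF[8]=C('l')+1=9+1=10
L[9]='a': occ=1, LF[9]=C('a')+1=4+1=5
L[10]='a': occ=2, LF[10]=C('a')+2=4+2=6

Answer: 1 2 3 4 7 8 0 9 10 5 6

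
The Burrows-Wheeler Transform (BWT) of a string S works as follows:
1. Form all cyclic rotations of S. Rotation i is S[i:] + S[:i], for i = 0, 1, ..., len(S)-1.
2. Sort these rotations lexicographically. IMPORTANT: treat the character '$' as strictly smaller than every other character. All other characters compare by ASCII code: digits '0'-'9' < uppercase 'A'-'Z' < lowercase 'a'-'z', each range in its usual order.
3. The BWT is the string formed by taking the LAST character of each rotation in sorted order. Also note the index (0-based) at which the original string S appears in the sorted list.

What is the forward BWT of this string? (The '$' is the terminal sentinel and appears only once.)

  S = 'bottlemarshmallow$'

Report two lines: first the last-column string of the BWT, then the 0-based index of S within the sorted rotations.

All 18 rotations (rotation i = S[i:]+S[:i]):
  rot[0] = bottlemarshmallow$
  rot[1] = ottlemarshmallow$b
  rot[2] = ttlemarshmallow$bo
  rot[3] = tlemarshmallow$bot
  rot[4] = lemarshmallow$bott
  rot[5] = emarshmallow$bottl
  rot[6] = marshmallow$bottle
  rot[7] = arshmallow$bottlem
  rot[8] = rshmallow$bottlema
  rot[9] = shmallow$bottlemar
  rot[10] = hmallow$bottlemars
  rot[11] = mallow$bottlemarsh
  rot[12] = allow$bottlemarshm
  rot[13] = llow$bottlemarshma
  rot[14] = low$bottlemarshmal
  rot[15] = ow$bottlemarshmall
  rot[16] = w$bottlemarshmallo
  rot[17] = $bottlemarshmallow
Sorted (with $ < everything):
  sorted[0] = $bottlemarshmallow  (last char: 'w')
  sorted[1] = allow$bottlemarshm  (last char: 'm')
  sorted[2] = arshmallow$bottlem  (last char: 'm')
  sorted[3] = bottlemarshmallow$  (last char: '$')
  sorted[4] = emarshmallow$bottl  (last char: 'l')
  sorted[5] = hmallow$bottlemars  (last char: 's')
  sorted[6] = lemarshmallow$bott  (last char: 't')
  sorted[7] = llow$bottlemarshma  (last char: 'a')
  sorted[8] = low$bottlemarshmal  (last char: 'l')
  sorted[9] = mallow$bottlemarsh  (last char: 'h')
  sorted[10] = marshmallow$bottle  (last char: 'e')
  sorted[11] = ottlemarshmallow$b  (last char: 'b')
  sorted[12] = ow$bottlemarshmall  (last char: 'l')
  sorted[13] = rshmallow$bottlema  (last char: 'a')
  sorted[14] = shmallow$bottlemar  (last char: 'r')
  sorted[15] = tlemarshmallow$bot  (last char: 't')
  sorted[16] = ttlemarshmallow$bo  (last char: 'o')
  sorted[17] = w$bottlemarshmallo  (last char: 'o')
Last column: wmm$lstalheblartoo
Original string S is at sorted index 3

Answer: wmm$lstalheblartoo
3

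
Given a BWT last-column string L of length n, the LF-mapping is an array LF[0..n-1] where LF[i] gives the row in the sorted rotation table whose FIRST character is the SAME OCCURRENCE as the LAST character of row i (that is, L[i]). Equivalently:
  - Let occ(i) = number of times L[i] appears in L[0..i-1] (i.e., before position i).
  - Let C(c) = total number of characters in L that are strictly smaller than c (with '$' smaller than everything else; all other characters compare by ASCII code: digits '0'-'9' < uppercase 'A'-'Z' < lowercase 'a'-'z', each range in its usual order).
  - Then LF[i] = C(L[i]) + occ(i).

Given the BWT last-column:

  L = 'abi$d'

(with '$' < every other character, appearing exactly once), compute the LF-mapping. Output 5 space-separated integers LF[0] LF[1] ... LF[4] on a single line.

Char counts: '$':1, 'a':1, 'b':1, 'd':1, 'i':1
C (first-col start): C('$')=0, C('a')=1, C('b')=2, C('d')=3, C('i')=4
L[0]='a': occ=0, LF[0]=C('a')+0=1+0=1
L[1]='b': occ=0, LF[1]=C('b')+0=2+0=2
L[2]='i': occ=0, LF[2]=C('i')+0=4+0=4
L[3]='$': occ=0, LF[3]=C('$')+0=0+0=0
L[4]='d': occ=0, LF[4]=C('d')+0=3+0=3

Answer: 1 2 4 0 3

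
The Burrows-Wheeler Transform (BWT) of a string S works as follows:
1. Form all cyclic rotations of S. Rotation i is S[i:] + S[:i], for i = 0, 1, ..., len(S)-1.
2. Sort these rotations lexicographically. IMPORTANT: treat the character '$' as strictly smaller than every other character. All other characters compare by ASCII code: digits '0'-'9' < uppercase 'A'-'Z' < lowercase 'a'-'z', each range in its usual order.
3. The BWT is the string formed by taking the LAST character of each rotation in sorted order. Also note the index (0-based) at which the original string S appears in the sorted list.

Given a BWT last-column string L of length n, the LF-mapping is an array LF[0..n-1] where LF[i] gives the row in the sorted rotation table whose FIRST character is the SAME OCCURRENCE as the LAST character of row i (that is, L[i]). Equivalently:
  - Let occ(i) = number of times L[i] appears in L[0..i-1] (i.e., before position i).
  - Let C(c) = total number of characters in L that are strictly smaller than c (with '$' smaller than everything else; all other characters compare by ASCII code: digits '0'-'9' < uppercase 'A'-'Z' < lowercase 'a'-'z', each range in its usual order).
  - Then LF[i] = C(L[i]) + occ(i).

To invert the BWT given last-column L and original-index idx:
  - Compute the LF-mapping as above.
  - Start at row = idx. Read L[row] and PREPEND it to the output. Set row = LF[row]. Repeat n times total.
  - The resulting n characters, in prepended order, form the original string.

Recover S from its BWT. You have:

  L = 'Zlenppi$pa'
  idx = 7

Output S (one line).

Answer: pineapplZ$

Derivation:
LF mapping: 1 5 3 6 7 8 4 0 9 2
Walk LF starting at row 7, prepending L[row]:
  step 1: row=7, L[7]='$', prepend. Next row=LF[7]=0
  step 2: row=0, L[0]='Z', prepend. Next row=LF[0]=1
  step 3: row=1, L[1]='l', prepend. Next row=LF[1]=5
  step 4: row=5, L[5]='p', prepend. Next row=LF[5]=8
  step 5: row=8, L[8]='p', prepend. Next row=LF[8]=9
  step 6: row=9, L[9]='a', prepend. Next row=LF[9]=2
  step 7: row=2, L[2]='e', prepend. Next row=LF[2]=3
  step 8: row=3, L[3]='n', prepend. Next row=LF[3]=6
  step 9: row=6, L[6]='i', prepend. Next row=LF[6]=4
  step 10: row=4, L[4]='p', prepend. Next row=LF[4]=7
Reversed output: pineapplZ$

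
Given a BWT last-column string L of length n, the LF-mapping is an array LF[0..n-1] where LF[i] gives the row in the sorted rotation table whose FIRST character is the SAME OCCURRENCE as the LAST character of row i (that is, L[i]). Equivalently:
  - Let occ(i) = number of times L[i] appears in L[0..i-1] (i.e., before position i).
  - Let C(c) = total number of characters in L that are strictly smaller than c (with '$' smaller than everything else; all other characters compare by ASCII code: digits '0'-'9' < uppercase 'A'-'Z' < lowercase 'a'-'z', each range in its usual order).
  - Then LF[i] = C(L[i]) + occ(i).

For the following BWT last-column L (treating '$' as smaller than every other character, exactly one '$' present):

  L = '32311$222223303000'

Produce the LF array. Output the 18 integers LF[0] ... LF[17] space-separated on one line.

Char counts: '$':1, '0':4, '1':2, '2':6, '3':5
C (first-col start): C('$')=0, C('0')=1, C('1')=5, C('2')=7, C('3')=13
L[0]='3': occ=0, LF[0]=C('3')+0=13+0=13
L[1]='2': occ=0, LF[1]=C('2')+0=7+0=7
L[2]='3': occ=1, LF[2]=C('3')+1=13+1=14
L[3]='1': occ=0, LF[3]=C('1')+0=5+0=5
L[4]='1': occ=1, LF[4]=C('1')+1=5+1=6
L[5]='$': occ=0, LF[5]=C('$')+0=0+0=0
L[6]='2': occ=1, LF[6]=C('2')+1=7+1=8
L[7]='2': occ=2, LF[7]=C('2')+2=7+2=9
L[8]='2': occ=3, LF[8]=C('2')+3=7+3=10
L[9]='2': occ=4, LF[9]=C('2')+4=7+4=11
L[10]='2': occ=5, LF[10]=C('2')+5=7+5=12
L[11]='3': occ=2, LF[11]=C('3')+2=13+2=15
L[12]='3': occ=3, LF[12]=C('3')+3=13+3=16
L[13]='0': occ=0, LF[13]=C('0')+0=1+0=1
L[14]='3': occ=4, LF[14]=C('3')+4=13+4=17
L[15]='0': occ=1, LF[15]=C('0')+1=1+1=2
L[16]='0': occ=2, LF[16]=C('0')+2=1+2=3
L[17]='0': occ=3, LF[17]=C('0')+3=1+3=4

Answer: 13 7 14 5 6 0 8 9 10 11 12 15 16 1 17 2 3 4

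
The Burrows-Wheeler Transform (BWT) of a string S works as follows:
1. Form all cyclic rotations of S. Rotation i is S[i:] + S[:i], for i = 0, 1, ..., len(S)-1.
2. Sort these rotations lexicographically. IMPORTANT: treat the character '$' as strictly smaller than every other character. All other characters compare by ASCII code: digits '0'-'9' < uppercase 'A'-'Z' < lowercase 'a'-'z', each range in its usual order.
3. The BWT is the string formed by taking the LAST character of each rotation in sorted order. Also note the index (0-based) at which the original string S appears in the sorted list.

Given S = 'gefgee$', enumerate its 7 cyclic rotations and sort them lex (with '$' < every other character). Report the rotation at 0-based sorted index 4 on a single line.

All 7 rotations (rotation i = S[i:]+S[:i]):
  rot[0] = gefgee$
  rot[1] = efgee$g
  rot[2] = fgee$ge
  rot[3] = gee$gef
  rot[4] = ee$gefg
  rot[5] = e$gefge
  rot[6] = $gefgee
Sorted (with $ < everything):
  sorted[0] = $gefgee
  sorted[1] = e$gefge
  sorted[2] = ee$gefg
  sorted[3] = efgee$g
  sorted[4] = fgee$ge
  sorted[5] = gee$gef
  sorted[6] = gefgee$
sorted[4] = fgee$ge

Answer: fgee$ge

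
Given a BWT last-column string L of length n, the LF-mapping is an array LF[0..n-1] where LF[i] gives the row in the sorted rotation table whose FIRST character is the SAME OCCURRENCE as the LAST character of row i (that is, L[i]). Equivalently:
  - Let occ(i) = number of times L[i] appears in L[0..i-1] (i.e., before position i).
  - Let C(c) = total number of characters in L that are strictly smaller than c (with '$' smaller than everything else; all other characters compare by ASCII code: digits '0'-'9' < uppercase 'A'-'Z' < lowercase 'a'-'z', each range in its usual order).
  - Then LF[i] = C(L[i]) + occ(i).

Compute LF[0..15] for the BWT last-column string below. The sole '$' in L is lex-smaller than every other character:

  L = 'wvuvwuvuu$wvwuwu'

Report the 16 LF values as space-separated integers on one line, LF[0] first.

Char counts: '$':1, 'u':6, 'v':4, 'w':5
C (first-col start): C('$')=0, C('u')=1, C('v')=7, C('w')=11
L[0]='w': occ=0, LF[0]=C('w')+0=11+0=11
L[1]='v': occ=0, LF[1]=C('v')+0=7+0=7
L[2]='u': occ=0, LF[2]=C('u')+0=1+0=1
L[3]='v': occ=1, LF[3]=C('v')+1=7+1=8
L[4]='w': occ=1, LF[4]=C('w')+1=11+1=12
L[5]='u': occ=1, LF[5]=C('u')+1=1+1=2
L[6]='v': occ=2, LF[6]=C('v')+2=7+2=9
L[7]='u': occ=2, LF[7]=C('u')+2=1+2=3
L[8]='u': occ=3, LF[8]=C('u')+3=1+3=4
L[9]='$': occ=0, LF[9]=C('$')+0=0+0=0
L[10]='w': occ=2, LF[10]=C('w')+2=11+2=13
L[11]='v': occ=3, LF[11]=C('v')+3=7+3=10
L[12]='w': occ=3, LF[12]=C('w')+3=11+3=14
L[13]='u': occ=4, LF[13]=C('u')+4=1+4=5
L[14]='w': occ=4, LF[14]=C('w')+4=11+4=15
L[15]='u': occ=5, LF[15]=C('u')+5=1+5=6

Answer: 11 7 1 8 12 2 9 3 4 0 13 10 14 5 15 6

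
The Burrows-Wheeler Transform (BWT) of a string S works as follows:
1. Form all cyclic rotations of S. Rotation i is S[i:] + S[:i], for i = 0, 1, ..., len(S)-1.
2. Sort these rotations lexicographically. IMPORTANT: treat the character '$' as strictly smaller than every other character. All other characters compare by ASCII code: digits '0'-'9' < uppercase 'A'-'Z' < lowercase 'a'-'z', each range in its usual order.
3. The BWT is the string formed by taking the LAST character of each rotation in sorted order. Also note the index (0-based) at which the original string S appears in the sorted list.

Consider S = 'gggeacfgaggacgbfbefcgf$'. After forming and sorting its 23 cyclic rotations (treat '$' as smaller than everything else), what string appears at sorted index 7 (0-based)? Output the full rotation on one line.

All 23 rotations (rotation i = S[i:]+S[:i]):
  rot[0] = gggeacfgaggacgbfbefcgf$
  rot[1] = ggeacfgaggacgbfbefcgf$g
  rot[2] = geacfgaggacgbfbefcgf$gg
  rot[3] = eacfgaggacgbfbefcgf$ggg
  rot[4] = acfgaggacgbfbefcgf$ggge
  rot[5] = cfgaggacgbfbefcgf$gggea
  rot[6] = fgaggacgbfbefcgf$gggeac
  rot[7] = gaggacgbfbefcgf$gggeacf
  rot[8] = aggacgbfbefcgf$gggeacfg
  rot[9] = ggacgbfbefcgf$gggeacfga
  rot[10] = gacgbfbefcgf$gggeacfgag
  rot[11] = acgbfbefcgf$gggeacfgagg
  rot[12] = cgbfbefcgf$gggeacfgagga
  rot[13] = gbfbefcgf$gggeacfgaggac
  rot[14] = bfbefcgf$gggeacfgaggacg
  rot[15] = fbefcgf$gggeacfgaggacgb
  rot[16] = befcgf$gggeacfgaggacgbf
  rot[17] = efcgf$gggeacfgaggacgbfb
  rot[18] = fcgf$gggeacfgaggacgbfbe
  rot[19] = cgf$gggeacfgaggacgbfbef
  rot[20] = gf$gggeacfgaggacgbfbefc
  rot[21] = f$gggeacfgaggacgbfbefcg
  rot[22] = $gggeacfgaggacgbfbefcgf
Sorted (with $ < everything):
  sorted[0] = $gggeacfgaggacgbfbefcgf
  sorted[1] = acfgaggacgbfbefcgf$ggge
  sorted[2] = acgbfbefcgf$gggeacfgagg
  sorted[3] = aggacgbfbefcgf$gggeacfg
  sorted[4] = befcgf$gggeacfgaggacgbf
  sorted[5] = bfbefcgf$gggeacfgaggacg
  sorted[6] = cfgaggacgbfbefcgf$gggea
  sorted[7] = cgbfbefcgf$gggeacfgagga
  sorted[8] = cgf$gggeacfgaggacgbfbef
  sorted[9] = eacfgaggacgbfbefcgf$ggg
  sorted[10] = efcgf$gggeacfgaggacgbfb
  sorted[11] = f$gggeacfgaggacgbfbefcg
  sorted[12] = fbefcgf$gggeacfgaggacgb
  sorted[13] = fcgf$gggeacfgaggacgbfbe
  sorted[14] = fgaggacgbfbefcgf$gggeac
  sorted[15] = gacgbfbefcgf$gggeacfgag
  sorted[16] = gaggacgbfbefcgf$gggeacf
  sorted[17] = gbfbefcgf$gggeacfgaggac
  sorted[18] = geacfgaggacgbfbefcgf$gg
  sorted[19] = gf$gggeacfgaggacgbfbefc
  sorted[20] = ggacgbfbefcgf$gggeacfga
  sorted[21] = ggeacfgaggacgbfbefcgf$g
  sorted[22] = gggeacfgaggacgbfbefcgf$
sorted[7] = cgbfbefcgf$gggeacfgagga

Answer: cgbfbefcgf$gggeacfgagga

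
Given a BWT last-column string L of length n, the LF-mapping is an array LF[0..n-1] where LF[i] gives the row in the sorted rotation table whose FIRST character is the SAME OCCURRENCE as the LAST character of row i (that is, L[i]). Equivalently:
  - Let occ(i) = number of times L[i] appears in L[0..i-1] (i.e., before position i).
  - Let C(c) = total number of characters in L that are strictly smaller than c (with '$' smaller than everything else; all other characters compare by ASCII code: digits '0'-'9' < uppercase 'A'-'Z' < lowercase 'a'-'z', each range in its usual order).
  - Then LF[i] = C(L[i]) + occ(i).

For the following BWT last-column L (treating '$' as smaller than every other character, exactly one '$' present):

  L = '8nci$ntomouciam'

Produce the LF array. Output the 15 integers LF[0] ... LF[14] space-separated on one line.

Answer: 1 9 3 5 0 10 13 11 7 12 14 4 6 2 8

Derivation:
Char counts: '$':1, '8':1, 'a':1, 'c':2, 'i':2, 'm':2, 'n':2, 'o':2, 't':1, 'u':1
C (first-col start): C('$')=0, C('8')=1, C('a')=2, C('c')=3, C('i')=5, C('m')=7, C('n')=9, C('o')=11, C('t')=13, C('u')=14
L[0]='8': occ=0, LF[0]=C('8')+0=1+0=1
L[1]='n': occ=0, LF[1]=C('n')+0=9+0=9
L[2]='c': occ=0, LF[2]=C('c')+0=3+0=3
L[3]='i': occ=0, LF[3]=C('i')+0=5+0=5
L[4]='$': occ=0, LF[4]=C('$')+0=0+0=0
L[5]='n': occ=1, LF[5]=C('n')+1=9+1=10
L[6]='t': occ=0, LF[6]=C('t')+0=13+0=13
L[7]='o': occ=0, LF[7]=C('o')+0=11+0=11
L[8]='m': occ=0, LF[8]=C('m')+0=7+0=7
L[9]='o': occ=1, LF[9]=C('o')+1=11+1=12
L[10]='u': occ=0, LF[10]=C('u')+0=14+0=14
L[11]='c': occ=1, LF[11]=C('c')+1=3+1=4
L[12]='i': occ=1, LF[12]=C('i')+1=5+1=6
L[13]='a': occ=0, LF[13]=C('a')+0=2+0=2
L[14]='m': occ=1, LF[14]=C('m')+1=7+1=8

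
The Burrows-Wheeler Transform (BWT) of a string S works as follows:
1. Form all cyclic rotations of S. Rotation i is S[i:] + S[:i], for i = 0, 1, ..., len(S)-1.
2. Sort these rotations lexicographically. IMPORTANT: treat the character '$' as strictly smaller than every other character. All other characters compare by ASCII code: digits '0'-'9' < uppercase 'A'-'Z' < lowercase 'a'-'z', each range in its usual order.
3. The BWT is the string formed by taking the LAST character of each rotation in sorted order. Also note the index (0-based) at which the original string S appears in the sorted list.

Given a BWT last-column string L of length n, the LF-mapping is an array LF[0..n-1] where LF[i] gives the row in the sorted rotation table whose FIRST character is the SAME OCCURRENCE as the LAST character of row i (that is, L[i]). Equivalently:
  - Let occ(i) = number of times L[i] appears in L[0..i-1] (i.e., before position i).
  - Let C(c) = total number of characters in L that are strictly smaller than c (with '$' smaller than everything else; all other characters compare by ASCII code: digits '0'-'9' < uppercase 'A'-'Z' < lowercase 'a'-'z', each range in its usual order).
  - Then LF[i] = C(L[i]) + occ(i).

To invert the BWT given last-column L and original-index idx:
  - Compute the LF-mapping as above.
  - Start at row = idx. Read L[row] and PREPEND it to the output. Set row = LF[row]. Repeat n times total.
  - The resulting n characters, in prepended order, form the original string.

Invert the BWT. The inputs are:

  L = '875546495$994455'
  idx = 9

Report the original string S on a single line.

LF mapping: 12 11 5 6 1 10 2 13 7 0 14 15 3 4 8 9
Walk LF starting at row 9, prepending L[row]:
  step 1: row=9, L[9]='$', prepend. Next row=LF[9]=0
  step 2: row=0, L[0]='8', prepend. Next row=LF[0]=12
  step 3: row=12, L[12]='4', prepend. Next row=LF[12]=3
  step 4: row=3, L[3]='5', prepend. Next row=LF[3]=6
  step 5: row=6, L[6]='4', prepend. Next row=LF[6]=2
  step 6: row=2, L[2]='5', prepend. Next row=LF[2]=5
  step 7: row=5, L[5]='6', prepend. Next row=LF[5]=10
  step 8: row=10, L[10]='9', prepend. Next row=LF[10]=14
  step 9: row=14, L[14]='5', prepend. Next row=LF[14]=8
  step 10: row=8, L[8]='5', prepend. Next row=LF[8]=7
  step 11: row=7, L[7]='9', prepend. Next row=LF[7]=13
  step 12: row=13, L[13]='4', prepend. Next row=LF[13]=4
  step 13: row=4, L[4]='4', prepend. Next row=LF[4]=1
  step 14: row=1, L[1]='7', prepend. Next row=LF[1]=11
  step 15: row=11, L[11]='9', prepend. Next row=LF[11]=15
  step 16: row=15, L[15]='5', prepend. Next row=LF[15]=9
Reversed output: 597449559654548$

Answer: 597449559654548$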